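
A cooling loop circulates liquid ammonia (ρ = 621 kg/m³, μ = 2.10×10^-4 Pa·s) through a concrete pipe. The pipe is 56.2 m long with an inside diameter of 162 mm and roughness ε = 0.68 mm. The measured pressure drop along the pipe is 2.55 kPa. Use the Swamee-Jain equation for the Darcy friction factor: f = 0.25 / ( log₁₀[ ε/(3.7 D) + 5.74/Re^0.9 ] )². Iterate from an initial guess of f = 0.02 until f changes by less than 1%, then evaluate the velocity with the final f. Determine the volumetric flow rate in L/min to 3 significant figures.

Q ≈ 1110 L/min

Rearranging Darcy-Weisbach: V = √(2·ΔP·D/(f·L·ρ)). With ε/D = 0.00068/0.162 = 0.0042, iterate starting from f = 0.02:
  f = 0.02 → V = √(2·2550·0.162/(0.02·56.2·621)) = 1.088 m/s; Re = ρVD/μ = 5.212e+05; f → 0.02913
  f = 0.02913 → V = 0.9016 m/s; Re = 4.319e+05; f → 0.02918
Converged (Δf/f < 1%). With the final f = 0.02918: V = √(2·2550·0.162/(0.02918·56.2·621)) = 0.9007 m/s.
Q = V·A = 0.9007·(π/4·0.162²) = 0.01857 m³/s = 1110 L/min.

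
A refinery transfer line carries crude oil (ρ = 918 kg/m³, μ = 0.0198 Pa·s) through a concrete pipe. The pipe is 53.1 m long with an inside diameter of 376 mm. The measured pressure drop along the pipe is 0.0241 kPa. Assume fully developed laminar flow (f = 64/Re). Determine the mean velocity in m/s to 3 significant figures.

For laminar flow, f = 64/Re with Re = ρVD/μ, so Darcy-Weisbach reduces to ΔP = 32μLV/D². Solving for V: V = ΔP·D²/(32μL) = 24.1·(0.376)²/(32·0.0198·53.1) = 0.1013 m/s.
Check: Re = ρVD/μ = 918·0.1013·0.376/0.0198 = 1765 < 2300, so the laminar assumption holds.

V ≈ 0.101 m/s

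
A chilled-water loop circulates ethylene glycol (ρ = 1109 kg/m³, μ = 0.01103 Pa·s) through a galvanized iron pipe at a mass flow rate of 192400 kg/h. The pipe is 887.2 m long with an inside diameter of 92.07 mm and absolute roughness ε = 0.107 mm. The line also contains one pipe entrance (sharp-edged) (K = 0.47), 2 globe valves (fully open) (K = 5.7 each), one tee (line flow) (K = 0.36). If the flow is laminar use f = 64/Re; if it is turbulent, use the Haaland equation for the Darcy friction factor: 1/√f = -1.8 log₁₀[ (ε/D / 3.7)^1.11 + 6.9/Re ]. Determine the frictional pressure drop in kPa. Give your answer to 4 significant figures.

ΔP ≈ 6899 kPa

ṁ = 192400 kg/h = 192400/3600 = 53.44 kg/s.
A = πD²/4 = π(0.09207)²/4 = 0.006658 m²; mean velocity V = ṁ/(ρA) = 53.44/(1109 · 0.006658) = 7.238 m/s.
Reynolds number Re = ρVD/μ = 1109 · 7.238 · 0.09207 / 0.011 = 6.701e+04.
Re > 4000 → turbulent. Relative roughness ε/D = 0.000107/0.09207 = 0.00116. Haaland: 1/√f = -1.8 log₁₀[(0.00116/3.7)^1.11 + 6.9/6.701e+04] = -1.8 log₁₀[0.000129 + 0.000103] = 6.541, so f = 0.02337.
Total minor-loss coefficient ΣK = 1·0.47 + 2·5.7 + 1·0.36 = 12.2.
ΔP = [f·L/D + ΣK]·(ρV²/2) = [0.02337·887.2/0.09207 + 12.2]·(1109·7.238²/2) = [225.2 + 12.2]·2.905e+04 = 6.899e+06 Pa.
ΔP = 6.899e+06 Pa = 6899 kPa.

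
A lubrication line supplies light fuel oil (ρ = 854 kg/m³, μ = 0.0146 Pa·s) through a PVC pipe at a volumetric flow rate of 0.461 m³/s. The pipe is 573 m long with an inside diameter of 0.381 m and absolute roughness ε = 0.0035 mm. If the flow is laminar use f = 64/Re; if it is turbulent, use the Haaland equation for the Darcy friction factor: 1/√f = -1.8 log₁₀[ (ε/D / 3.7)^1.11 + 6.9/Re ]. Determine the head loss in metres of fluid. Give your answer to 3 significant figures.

h_f ≈ 22.9 m

Cross-sectional area A = πD²/4 = π(0.381)²/4 = 0.114 m²; mean velocity V = Q/A = 0.461/0.114 = 4.044 m/s.
Reynolds number Re = ρVD/μ = 854 · 4.044 · 0.381 / 0.0146 = 9.011e+04.
Re > 4000 → turbulent. Relative roughness ε/D = 3.5e-06/0.381 = 9.19e-06. Haaland: 1/√f = -1.8 log₁₀[(9.19e-06/3.7)^1.11 + 6.9/9.011e+04] = -1.8 log₁₀[6e-07 + 7.66e-05] = 7.403, so f = 0.01825.
Darcy-Weisbach: ΔP = f(L/D)(ρV²/2) = 0.01825·(573/0.381)·(854·4.044²/2) = 0.01825·1504·6982 = 1.916e+05 Pa.
Head loss h_f = ΔP/(ρg) = 1.916e+05/(854·9.81) = 22.9 m.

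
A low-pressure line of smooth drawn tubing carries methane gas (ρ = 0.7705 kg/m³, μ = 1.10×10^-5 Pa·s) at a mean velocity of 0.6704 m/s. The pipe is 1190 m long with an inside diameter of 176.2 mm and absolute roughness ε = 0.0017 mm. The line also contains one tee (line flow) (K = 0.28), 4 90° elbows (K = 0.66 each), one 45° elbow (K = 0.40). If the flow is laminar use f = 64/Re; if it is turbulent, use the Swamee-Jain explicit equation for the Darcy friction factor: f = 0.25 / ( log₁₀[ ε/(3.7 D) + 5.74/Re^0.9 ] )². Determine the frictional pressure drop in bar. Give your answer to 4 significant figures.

Reynolds number Re = ρVD/μ = 0.7705 · 0.6704 · 0.1762 / 1.1e-05 = 8274.
Re > 4000 → turbulent. Relative roughness ε/D = 1.7e-06/0.1762 = 9.65e-06. Swamee-Jain: f = 0.25/(log₁₀[9.65e-06/3.7 + 5.74/8274^0.9])² = 0.25/(log₁₀[2.61e-06 + 0.00171])² = 0.25/(-2.766)² = 0.03267.
Total minor-loss coefficient ΣK = 1·0.28 + 4·0.66 + 1·0.4 = 3.32.
ΔP = [f·L/D + ΣK]·(ρV²/2) = [0.03267·1190/0.1762 + 3.32]·(0.7705·0.6704²/2) = [220.6 + 3.32]·0.1731 = 38.78 Pa.
ΔP = 38.78 Pa = 3.878×10^-4 bar.

ΔP ≈ 3.878×10^-4 bar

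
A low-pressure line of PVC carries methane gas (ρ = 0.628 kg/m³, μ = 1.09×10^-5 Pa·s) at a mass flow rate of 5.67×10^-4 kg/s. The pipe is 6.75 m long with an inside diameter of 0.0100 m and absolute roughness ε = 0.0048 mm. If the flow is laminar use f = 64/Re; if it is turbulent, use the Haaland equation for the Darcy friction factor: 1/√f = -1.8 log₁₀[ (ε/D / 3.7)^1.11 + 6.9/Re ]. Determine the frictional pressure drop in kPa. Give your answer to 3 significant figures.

ΔP ≈ 0.985 kPa

A = πD²/4 = π(0.01)²/4 = 7.854e-05 m²; mean velocity V = ṁ/(ρA) = 0.000567/(0.628 · 7.854e-05) = 11.5 m/s.
Reynolds number Re = ρVD/μ = 0.628 · 11.5 · 0.01 / 1.09e-05 = 6623.
Re > 4000 → turbulent. Relative roughness ε/D = 4.8e-06/0.01 = 0.00048. Haaland: 1/√f = -1.8 log₁₀[(0.00048/3.7)^1.11 + 6.9/6623] = -1.8 log₁₀[4.85e-05 + 0.00104] = 5.332, so f = 0.03517.
Darcy-Weisbach: ΔP = f(L/D)(ρV²/2) = 0.03517·(6.75/0.01)·(0.628·11.5²/2) = 0.03517·675·41.5 = 985 Pa.
ΔP = 985 Pa = 0.985 kPa.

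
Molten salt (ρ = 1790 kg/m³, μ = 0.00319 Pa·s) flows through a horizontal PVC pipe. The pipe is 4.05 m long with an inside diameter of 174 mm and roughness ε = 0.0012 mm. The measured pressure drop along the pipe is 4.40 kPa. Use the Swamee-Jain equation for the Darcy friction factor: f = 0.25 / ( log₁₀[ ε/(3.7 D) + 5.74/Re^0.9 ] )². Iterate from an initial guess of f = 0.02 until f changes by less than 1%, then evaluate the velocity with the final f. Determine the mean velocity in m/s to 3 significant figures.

Rearranging Darcy-Weisbach: V = √(2·ΔP·D/(f·L·ρ)). With ε/D = 1.2e-06/0.174 = 6.9e-06, iterate starting from f = 0.02:
  f = 0.02 → V = √(2·4400·0.174/(0.02·4.05·1790)) = 3.25 m/s; Re = ρVD/μ = 3.173e+05; f → 0.01431
  f = 0.01431 → V = 3.842 m/s; Re = 3.751e+05; f → 0.01388
  f = 0.01388 → V = 3.9 m/s; Re = 3.808e+05; f → 0.01385
Converged (Δf/f < 1%). With the final f = 0.01385: V = √(2·4400·0.174/(0.01385·4.05·1790)) = 3.906 m/s.

V ≈ 3.91 m/s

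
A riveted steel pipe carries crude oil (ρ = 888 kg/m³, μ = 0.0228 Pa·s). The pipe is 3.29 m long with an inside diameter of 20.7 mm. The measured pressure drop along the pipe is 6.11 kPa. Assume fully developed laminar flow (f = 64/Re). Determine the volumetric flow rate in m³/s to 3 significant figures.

Q ≈ 3.67×10^-4 m³/s

For laminar flow, f = 64/Re with Re = ρVD/μ, so Darcy-Weisbach reduces to ΔP = 32μLV/D². Solving for V: V = ΔP·D²/(32μL) = 6110·(0.0207)²/(32·0.0228·3.29) = 1.091 m/s.
Check: Re = ρVD/μ = 888·1.091·0.0207/0.0228 = 879.3 < 2300, so the laminar assumption holds.
Q = V·A = 1.091·(π/4·0.0207²) = 0.0003671 m³/s = 3.67×10^-4 m³/s.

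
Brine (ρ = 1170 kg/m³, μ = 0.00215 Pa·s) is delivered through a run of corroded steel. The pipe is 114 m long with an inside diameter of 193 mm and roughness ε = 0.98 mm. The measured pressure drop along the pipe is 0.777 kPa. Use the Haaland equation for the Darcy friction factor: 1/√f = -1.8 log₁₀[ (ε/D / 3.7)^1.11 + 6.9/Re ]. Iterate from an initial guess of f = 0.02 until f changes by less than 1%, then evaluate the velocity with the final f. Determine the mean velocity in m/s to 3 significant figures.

Rearranging Darcy-Weisbach: V = √(2·ΔP·D/(f·L·ρ)). With ε/D = 0.00098/0.193 = 0.00508, iterate starting from f = 0.02:
  f = 0.02 → V = √(2·777·0.193/(0.02·114·1170)) = 0.3353 m/s; Re = ρVD/μ = 3.522e+04; f → 0.03285
  f = 0.03285 → V = 0.2616 m/s; Re = 2.748e+04; f → 0.03344
  f = 0.03344 → V = 0.2593 m/s; Re = 2.724e+04; f → 0.03346
Converged (Δf/f < 1%). With the final f = 0.03346: V = √(2·777·0.193/(0.03346·114·1170)) = 0.2592 m/s.

V ≈ 0.259 m/s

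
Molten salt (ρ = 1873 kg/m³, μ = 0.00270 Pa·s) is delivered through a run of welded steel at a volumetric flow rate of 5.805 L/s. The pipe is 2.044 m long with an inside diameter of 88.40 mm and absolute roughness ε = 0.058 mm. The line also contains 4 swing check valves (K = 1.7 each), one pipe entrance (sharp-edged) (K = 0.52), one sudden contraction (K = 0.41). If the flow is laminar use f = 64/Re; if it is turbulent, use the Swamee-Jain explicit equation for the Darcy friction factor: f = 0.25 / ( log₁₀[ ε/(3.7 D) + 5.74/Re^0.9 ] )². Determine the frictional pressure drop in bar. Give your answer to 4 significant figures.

Q = 5.805 L/s = 5.805/1000 = 0.005805 m³/s.
Cross-sectional area A = πD²/4 = π(0.0884)²/4 = 0.006138 m²; mean velocity V = Q/A = 0.005805/0.006138 = 0.9458 m/s.
Reynolds number Re = ρVD/μ = 1873 · 0.9458 · 0.0884 / 0.0027 = 5.8e+04.
Re > 4000 → turbulent. Relative roughness ε/D = 5.8e-05/0.0884 = 0.000656. Swamee-Jain: f = 0.25/(log₁₀[0.000656/3.7 + 5.74/5.8e+04^0.9])² = 0.25/(log₁₀[0.000177 + 0.000296])² = 0.25/(-3.325)² = 0.02262.
Total minor-loss coefficient ΣK = 4·1.7 + 1·0.52 + 1·0.41 = 7.73.
ΔP = [f·L/D + ΣK]·(ρV²/2) = [0.02262·2.044/0.0884 + 7.73]·(1873·0.9458²/2) = [0.523 + 7.73]·837.8 = 6914 Pa.
ΔP = 6914 Pa = 0.06914 bar.

ΔP ≈ 0.06914 bar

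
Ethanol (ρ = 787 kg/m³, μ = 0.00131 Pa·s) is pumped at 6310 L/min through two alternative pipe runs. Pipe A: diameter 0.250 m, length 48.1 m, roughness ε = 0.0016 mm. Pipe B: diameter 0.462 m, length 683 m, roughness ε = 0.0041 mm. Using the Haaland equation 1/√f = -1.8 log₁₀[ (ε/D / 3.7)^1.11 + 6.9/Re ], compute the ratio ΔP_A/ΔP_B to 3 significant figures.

Pipe A: V = Q/A = 0.1052/0.04909 = 2.142 m/s; Re = 3.218e+05; ε/D = 6.4e-06; Haaland → f = 0.01421; ΔP_A = f(L/D)(ρV²/2) = 4938 Pa.
Pipe B: V = Q/A = 0.1052/0.1676 = 0.6273 m/s; Re = 1.741e+05; ε/D = 8.87e-06; Haaland → f = 0.01597; ΔP_B = f(L/D)(ρV²/2) = 3657 Pa.
ΔP_A/ΔP_B = 4938/3657 = 1.35.

ΔP_A/ΔP_B ≈ 1.35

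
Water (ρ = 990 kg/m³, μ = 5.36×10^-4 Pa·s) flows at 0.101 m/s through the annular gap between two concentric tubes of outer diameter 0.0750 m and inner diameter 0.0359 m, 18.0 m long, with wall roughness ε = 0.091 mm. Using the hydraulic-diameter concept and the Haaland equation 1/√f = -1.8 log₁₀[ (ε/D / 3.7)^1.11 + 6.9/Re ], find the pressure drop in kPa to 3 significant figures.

Hydraulic diameter D_h = 4A/P = D_o - D_i = 0.075 - 0.0359 = 0.0391 m.
Re = ρVD_h/μ = 990·0.101·0.0391/0.000536 = 7294.
ε/D_h = 9.1e-05/0.0391 = 0.00233; Haaland gives 1/√f = -1.8 log₁₀[0.00028+0.000946] = 5.241, so f = 0.03641.
ΔP = f(L/D_h)(ρV²/2) = 0.03641·18/0.0391·5.049 = 84.63 Pa.
ΔP = 0.0846 kPa.

ΔP ≈ 0.0846 kPa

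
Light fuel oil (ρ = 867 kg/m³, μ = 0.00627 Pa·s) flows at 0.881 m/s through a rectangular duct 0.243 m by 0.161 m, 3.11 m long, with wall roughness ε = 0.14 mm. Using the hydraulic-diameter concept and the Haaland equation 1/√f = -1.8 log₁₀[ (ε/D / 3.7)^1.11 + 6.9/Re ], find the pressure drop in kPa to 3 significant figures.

Hydraulic diameter D_h = 4A/P = 4·(0.243·0.161)/(2·(0.243+0.161)) = 0.1565/0.808 = 0.1937 m.
Re = ρVD_h/μ = 867·0.881·0.1937/0.00627 = 2.359e+04.
ε/D_h = 0.00014/0.1937 = 0.000723; Haaland gives 1/√f = -1.8 log₁₀[7.64e-05+0.000292] = 6.18, so f = 0.02619.
ΔP = f(L/D_h)(ρV²/2) = 0.02619·3.11/0.1937·336.5 = 141.5 Pa.
ΔP = 0.141 kPa.

ΔP ≈ 0.141 kPa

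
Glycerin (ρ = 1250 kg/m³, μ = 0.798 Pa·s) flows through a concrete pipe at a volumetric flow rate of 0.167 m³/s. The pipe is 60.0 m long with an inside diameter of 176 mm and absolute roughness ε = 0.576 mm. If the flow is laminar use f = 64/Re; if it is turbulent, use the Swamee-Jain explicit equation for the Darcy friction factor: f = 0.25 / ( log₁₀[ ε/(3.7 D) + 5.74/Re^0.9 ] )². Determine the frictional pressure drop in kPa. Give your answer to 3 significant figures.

Cross-sectional area A = πD²/4 = π(0.176)²/4 = 0.02433 m²; mean velocity V = Q/A = 0.167/0.02433 = 6.864 m/s.
Reynolds number Re = ρVD/μ = 1250 · 6.864 · 0.176 / 0.798 = 1892.
Re < 2300 → laminar flow, so f = 64/Re = 64/1892 = 0.03382 (the turbulent correlation is not needed).
Darcy-Weisbach: ΔP = f(L/D)(ρV²/2) = 0.03382·(60/0.176)·(1250·6.864²/2) = 0.03382·340.9·2.945e+04 = 3.395e+05 Pa.
ΔP = 3.395e+05 Pa = 340 kPa.

ΔP ≈ 340 kPa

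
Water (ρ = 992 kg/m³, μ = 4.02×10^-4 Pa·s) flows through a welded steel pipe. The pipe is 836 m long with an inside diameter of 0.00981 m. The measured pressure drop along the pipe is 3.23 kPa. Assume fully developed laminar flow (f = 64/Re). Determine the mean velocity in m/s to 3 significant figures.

V ≈ 0.0289 m/s

For laminar flow, f = 64/Re with Re = ρVD/μ, so Darcy-Weisbach reduces to ΔP = 32μLV/D². Solving for V: V = ΔP·D²/(32μL) = 3230·(0.00981)²/(32·0.000402·836) = 0.0289 m/s.
Check: Re = ρVD/μ = 992·0.0289·0.00981/0.000402 = 699.7 < 2300, so the laminar assumption holds.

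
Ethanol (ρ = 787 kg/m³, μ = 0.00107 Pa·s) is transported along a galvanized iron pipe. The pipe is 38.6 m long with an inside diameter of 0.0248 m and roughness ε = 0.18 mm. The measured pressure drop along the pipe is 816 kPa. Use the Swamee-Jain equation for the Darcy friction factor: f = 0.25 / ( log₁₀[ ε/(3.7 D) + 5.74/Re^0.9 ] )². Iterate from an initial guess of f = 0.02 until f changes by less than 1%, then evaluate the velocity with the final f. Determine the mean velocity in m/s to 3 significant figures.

Rearranging Darcy-Weisbach: V = √(2·ΔP·D/(f·L·ρ)). With ε/D = 0.00018/0.0248 = 0.00726, iterate starting from f = 0.02:
  f = 0.02 → V = √(2·8.16e+05·0.0248/(0.02·38.6·787)) = 8.162 m/s; Re = ρVD/μ = 1.489e+05; f → 0.0348
  f = 0.0348 → V = 6.187 m/s; Re = 1.129e+05; f → 0.035
Converged (Δf/f < 1%). With the final f = 0.035: V = √(2·8.16e+05·0.0248/(0.035·38.6·787)) = 6.17 m/s.

V ≈ 6.17 m/s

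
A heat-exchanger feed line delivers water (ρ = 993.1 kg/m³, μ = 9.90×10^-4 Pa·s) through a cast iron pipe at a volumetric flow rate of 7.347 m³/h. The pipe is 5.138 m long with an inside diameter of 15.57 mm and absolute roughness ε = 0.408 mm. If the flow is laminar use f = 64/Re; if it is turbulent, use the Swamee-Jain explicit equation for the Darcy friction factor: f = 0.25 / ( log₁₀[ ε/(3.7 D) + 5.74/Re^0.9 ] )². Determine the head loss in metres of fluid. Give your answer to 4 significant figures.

Q = 7.347 m³/h = 7.347/3600 = 0.002041 m³/s.
Cross-sectional area A = πD²/4 = π(0.01557)²/4 = 0.0001904 m²; mean velocity V = Q/A = 0.002041/0.0001904 = 10.72 m/s.
Reynolds number Re = ρVD/μ = 993.1 · 10.72 · 0.01557 / 0.00099 = 1.674e+05.
Re > 4000 → turbulent. Relative roughness ε/D = 0.000408/0.01557 = 0.0262. Swamee-Jain: f = 0.25/(log₁₀[0.0262/3.7 + 5.74/1.674e+05^0.9])² = 0.25/(log₁₀[0.00708 + 0.000114])² = 0.25/(-2.143)² = 0.05444.
Darcy-Weisbach: ΔP = f(L/D)(ρV²/2) = 0.05444·(5.138/0.01557)·(993.1·10.72²/2) = 0.05444·330·5.705e+04 = 1.025e+06 Pa.
Head loss h_f = ΔP/(ρg) = 1.025e+06/(993.1·9.81) = 105.2 m.

h_f ≈ 105.2 m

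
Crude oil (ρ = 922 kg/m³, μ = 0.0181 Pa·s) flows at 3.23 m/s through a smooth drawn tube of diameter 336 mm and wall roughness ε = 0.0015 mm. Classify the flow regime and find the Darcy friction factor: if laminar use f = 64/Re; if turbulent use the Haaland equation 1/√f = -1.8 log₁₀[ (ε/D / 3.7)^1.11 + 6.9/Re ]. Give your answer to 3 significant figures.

f ≈ 0.0203

Re = ρVD/μ = 922·3.23·0.336/0.0181 = 5.528e+04.
Re > 4000 → turbulent. ε/D = 1.5e-06/0.336 = 4.46e-06; Haaland: 1/√f = -1.8 log₁₀[2.69e-07 + 0.000125] = 7.025, so f = 0.02026.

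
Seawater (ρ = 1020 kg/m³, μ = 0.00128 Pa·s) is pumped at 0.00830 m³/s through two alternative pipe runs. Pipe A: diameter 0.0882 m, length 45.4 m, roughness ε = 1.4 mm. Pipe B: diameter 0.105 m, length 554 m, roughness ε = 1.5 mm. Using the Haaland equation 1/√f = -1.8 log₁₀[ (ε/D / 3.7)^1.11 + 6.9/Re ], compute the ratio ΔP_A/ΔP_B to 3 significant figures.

Pipe A: V = Q/A = 0.0083/0.00611 = 1.358 m/s; Re = 9.548e+04; ε/D = 0.0159; Haaland → f = 0.04514; ΔP_A = f(L/D)(ρV²/2) = 2.187e+04 Pa.
Pipe B: V = Q/A = 0.0083/0.008659 = 0.9585 m/s; Re = 8.02e+04; ε/D = 0.0143; Haaland → f = 0.04358; ΔP_B = f(L/D)(ρV²/2) = 1.077e+05 Pa.
ΔP_A/ΔP_B = 2.187e+04/1.077e+05 = 0.203.

ΔP_A/ΔP_B ≈ 0.203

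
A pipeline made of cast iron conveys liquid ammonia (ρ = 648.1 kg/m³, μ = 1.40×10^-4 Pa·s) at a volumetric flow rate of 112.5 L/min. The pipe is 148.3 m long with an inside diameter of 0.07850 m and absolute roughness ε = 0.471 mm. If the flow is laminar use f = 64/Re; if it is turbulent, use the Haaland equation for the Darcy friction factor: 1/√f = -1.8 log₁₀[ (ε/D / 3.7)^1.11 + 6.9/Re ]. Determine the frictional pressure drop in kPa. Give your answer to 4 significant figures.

ΔP ≈ 3.007 kPa

Q = 112.5 L/min = 112.5/60000 = 0.001875 m³/s.
Cross-sectional area A = πD²/4 = π(0.0785)²/4 = 0.00484 m²; mean velocity V = Q/A = 0.001875/0.00484 = 0.3874 m/s.
Reynolds number Re = ρVD/μ = 648.1 · 0.3874 · 0.0785 / 0.00014 = 1.408e+05.
Re > 4000 → turbulent. Relative roughness ε/D = 0.000471/0.0785 = 0.006. Haaland: 1/√f = -1.8 log₁₀[(0.006/3.7)^1.11 + 6.9/1.408e+05] = -1.8 log₁₀[0.0008 + 4.9e-05] = 5.528, so f = 0.03272.
Darcy-Weisbach: ΔP = f(L/D)(ρV²/2) = 0.03272·(148.3/0.0785)·(648.1·0.3874²/2) = 0.03272·1889·48.64 = 3007 Pa.
ΔP = 3007 Pa = 3.007 kPa.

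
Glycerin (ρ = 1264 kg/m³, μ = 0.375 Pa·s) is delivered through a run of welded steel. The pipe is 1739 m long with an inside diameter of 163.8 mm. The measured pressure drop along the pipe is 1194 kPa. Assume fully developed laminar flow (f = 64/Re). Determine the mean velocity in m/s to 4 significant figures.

For laminar flow, f = 64/Re with Re = ρVD/μ, so Darcy-Weisbach reduces to ΔP = 32μLV/D². Solving for V: V = ΔP·D²/(32μL) = 1.194e+06·(0.1638)²/(32·0.375·1739) = 1.535 m/s.
Check: Re = ρVD/μ = 1264·1.535·0.1638/0.375 = 847.6 < 2300, so the laminar assumption holds.

V ≈ 1.535 m/s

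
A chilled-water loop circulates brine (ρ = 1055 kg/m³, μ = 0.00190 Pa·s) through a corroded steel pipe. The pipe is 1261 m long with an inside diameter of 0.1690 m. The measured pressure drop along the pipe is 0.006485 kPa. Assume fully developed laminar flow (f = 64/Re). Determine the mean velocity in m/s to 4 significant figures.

V ≈ 0.002416 m/s

For laminar flow, f = 64/Re with Re = ρVD/μ, so Darcy-Weisbach reduces to ΔP = 32μLV/D². Solving for V: V = ΔP·D²/(32μL) = 6.485·(0.169)²/(32·0.0019·1261) = 0.002416 m/s.
Check: Re = ρVD/μ = 1055·0.002416·0.169/0.0019 = 226.7 < 2300, so the laminar assumption holds.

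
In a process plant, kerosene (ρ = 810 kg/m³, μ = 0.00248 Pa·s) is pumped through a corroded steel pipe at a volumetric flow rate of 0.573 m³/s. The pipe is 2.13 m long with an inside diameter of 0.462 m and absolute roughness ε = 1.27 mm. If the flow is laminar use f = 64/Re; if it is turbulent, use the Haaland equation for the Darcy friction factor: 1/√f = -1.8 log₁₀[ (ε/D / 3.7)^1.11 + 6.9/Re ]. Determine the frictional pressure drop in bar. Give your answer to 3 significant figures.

ΔP ≈ 0.00564 bar

Cross-sectional area A = πD²/4 = π(0.462)²/4 = 0.1676 m²; mean velocity V = Q/A = 0.573/0.1676 = 3.418 m/s.
Reynolds number Re = ρVD/μ = 810 · 3.418 · 0.462 / 0.00248 = 5.158e+05.
Re > 4000 → turbulent. Relative roughness ε/D = 0.00127/0.462 = 0.00275. Haaland: 1/√f = -1.8 log₁₀[(0.00275/3.7)^1.11 + 6.9/5.158e+05] = -1.8 log₁₀[0.000336 + 1.34e-05] = 6.221, so f = 0.02584.
Darcy-Weisbach: ΔP = f(L/D)(ρV²/2) = 0.02584·(2.13/0.462)·(810·3.418²/2) = 0.02584·4.61·4732 = 563.6 Pa.
ΔP = 563.6 Pa = 0.00564 bar.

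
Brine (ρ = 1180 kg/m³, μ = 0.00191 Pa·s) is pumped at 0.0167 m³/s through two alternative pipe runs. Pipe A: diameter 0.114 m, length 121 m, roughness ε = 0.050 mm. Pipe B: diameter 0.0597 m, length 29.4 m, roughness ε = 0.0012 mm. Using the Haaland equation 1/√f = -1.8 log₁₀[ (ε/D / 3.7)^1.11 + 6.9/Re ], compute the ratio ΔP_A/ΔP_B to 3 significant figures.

ΔP_A/ΔP_B ≈ 0.205

Pipe A: V = Q/A = 0.0167/0.01021 = 1.636 m/s; Re = 1.152e+05; ε/D = 0.000439; Haaland → f = 0.01944; ΔP_A = f(L/D)(ρV²/2) = 3.26e+04 Pa.
Pipe B: V = Q/A = 0.0167/0.002799 = 5.966 m/s; Re = 2.2e+05; ε/D = 2.01e-05; Haaland → f = 0.01535; ΔP_B = f(L/D)(ρV²/2) = 1.587e+05 Pa.
ΔP_A/ΔP_B = 3.26e+04/1.587e+05 = 0.205.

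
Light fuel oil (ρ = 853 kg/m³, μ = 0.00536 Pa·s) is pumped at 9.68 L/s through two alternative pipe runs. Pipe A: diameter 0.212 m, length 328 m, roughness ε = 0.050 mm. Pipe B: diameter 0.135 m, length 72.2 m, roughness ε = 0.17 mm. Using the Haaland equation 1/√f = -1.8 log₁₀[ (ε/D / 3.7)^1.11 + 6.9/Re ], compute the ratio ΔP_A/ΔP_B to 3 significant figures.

Pipe A: V = Q/A = 0.00968/0.0353 = 0.2742 m/s; Re = 9252; ε/D = 0.000236; Haaland → f = 0.03181; ΔP_A = f(L/D)(ρV²/2) = 1579 Pa.
Pipe B: V = Q/A = 0.00968/0.01431 = 0.6763 m/s; Re = 1.453e+04; ε/D = 0.00126; Haaland → f = 0.02995; ΔP_B = f(L/D)(ρV²/2) = 3124 Pa.
ΔP_A/ΔP_B = 1579/3124 = 0.505.

ΔP_A/ΔP_B ≈ 0.505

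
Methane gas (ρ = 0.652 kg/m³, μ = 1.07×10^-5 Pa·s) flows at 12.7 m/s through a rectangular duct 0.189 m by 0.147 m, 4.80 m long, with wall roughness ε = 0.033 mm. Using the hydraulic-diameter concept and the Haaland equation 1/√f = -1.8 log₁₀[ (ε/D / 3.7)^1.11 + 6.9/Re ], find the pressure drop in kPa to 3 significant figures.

Hydraulic diameter D_h = 4A/P = 4·(0.189·0.147)/(2·(0.189+0.147)) = 0.1111/0.672 = 0.1654 m.
Re = ρVD_h/μ = 0.652·12.7·0.1654/1.07e-05 = 1.28e+05.
ε/D_h = 3.3e-05/0.1654 = 0.0002; Haaland gives 1/√f = -1.8 log₁₀[1.83e-05+5.39e-05] = 7.455, so f = 0.018.
ΔP = f(L/D_h)(ρV²/2) = 0.018·4.8/0.1654·52.58 = 27.46 Pa.
ΔP = 0.0275 kPa.

ΔP ≈ 0.0275 kPa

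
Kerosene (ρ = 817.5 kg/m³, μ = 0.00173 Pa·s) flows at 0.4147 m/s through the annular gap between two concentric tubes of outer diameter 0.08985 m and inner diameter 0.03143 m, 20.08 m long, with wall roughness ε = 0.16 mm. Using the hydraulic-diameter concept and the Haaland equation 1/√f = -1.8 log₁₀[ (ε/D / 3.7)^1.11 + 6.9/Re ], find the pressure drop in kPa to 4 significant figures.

ΔP ≈ 0.8134 kPa

Hydraulic diameter D_h = 4A/P = D_o - D_i = 0.08985 - 0.03143 = 0.05842 m.
Re = ρVD_h/μ = 817.5·0.4147·0.05842/0.00173 = 1.145e+04.
ε/D_h = 0.00016/0.05842 = 0.00274; Haaland gives 1/√f = -1.8 log₁₀[0.000335+0.000603] = 5.45, so f = 0.03366.
ΔP = f(L/D_h)(ρV²/2) = 0.03366·20.08/0.05842·70.3 = 813.4 Pa.
ΔP = 0.8134 kPa.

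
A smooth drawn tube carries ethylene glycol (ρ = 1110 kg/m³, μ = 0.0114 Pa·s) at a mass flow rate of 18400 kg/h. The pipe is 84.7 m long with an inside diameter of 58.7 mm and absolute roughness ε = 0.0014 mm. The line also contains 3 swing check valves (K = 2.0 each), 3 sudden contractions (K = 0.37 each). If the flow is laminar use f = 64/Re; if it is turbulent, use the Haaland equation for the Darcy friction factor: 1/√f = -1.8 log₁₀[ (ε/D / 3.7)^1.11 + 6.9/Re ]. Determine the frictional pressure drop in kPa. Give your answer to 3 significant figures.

ṁ = 18400 kg/h = 18400/3600 = 5.111 kg/s.
A = πD²/4 = π(0.0587)²/4 = 0.002706 m²; mean velocity V = ṁ/(ρA) = 5.111/(1110 · 0.002706) = 1.701 m/s.
Reynolds number Re = ρVD/μ = 1110 · 1.701 · 0.0587 / 0.0114 = 9725.
Re > 4000 → turbulent. Relative roughness ε/D = 1.4e-06/0.0587 = 2.39e-05. Haaland: 1/√f = -1.8 log₁₀[(2.39e-05/3.7)^1.11 + 6.9/9725] = -1.8 log₁₀[1.73e-06 + 0.00071] = 5.666, so f = 0.03115.
Total minor-loss coefficient ΣK = 3·2 + 3·0.37 = 7.11.
ΔP = [f·L/D + ΣK]·(ρV²/2) = [0.03115·84.7/0.0587 + 7.11]·(1110·1.701²/2) = [44.94 + 7.11]·1607 = 8.363e+04 Pa.
ΔP = 8.363e+04 Pa = 83.6 kPa.

ΔP ≈ 83.6 kPa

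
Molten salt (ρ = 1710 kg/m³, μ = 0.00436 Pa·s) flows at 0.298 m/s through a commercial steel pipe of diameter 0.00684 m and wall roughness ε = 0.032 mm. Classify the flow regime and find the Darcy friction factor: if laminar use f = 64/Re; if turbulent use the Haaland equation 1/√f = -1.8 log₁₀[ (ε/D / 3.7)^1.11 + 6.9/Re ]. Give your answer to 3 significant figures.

Re = ρVD/μ = 1710·0.298·0.00684/0.00436 = 799.4.
Re < 2300 → laminar, so f = 64/Re = 0.08006 (roughness is irrelevant in laminar flow).

f ≈ 0.0801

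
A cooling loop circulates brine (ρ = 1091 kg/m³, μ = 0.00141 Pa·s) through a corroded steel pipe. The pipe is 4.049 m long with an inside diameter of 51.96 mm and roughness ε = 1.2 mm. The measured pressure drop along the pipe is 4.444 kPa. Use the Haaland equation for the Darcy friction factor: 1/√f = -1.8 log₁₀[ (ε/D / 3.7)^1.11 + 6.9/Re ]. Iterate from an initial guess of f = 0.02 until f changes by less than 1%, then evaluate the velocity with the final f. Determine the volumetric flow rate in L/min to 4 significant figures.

Q ≈ 180.1 L/min

Rearranging Darcy-Weisbach: V = √(2·ΔP·D/(f·L·ρ)). With ε/D = 0.0012/0.05196 = 0.0231, iterate starting from f = 0.02:
  f = 0.02 → V = √(2·4444·0.05196/(0.02·4.049·1091)) = 2.286 m/s; Re = ρVD/μ = 9.192e+04; f → 0.05192
  f = 0.05192 → V = 1.419 m/s; Re = 5.705e+04; f → 0.05215
Converged (Δf/f < 1%). With the final f = 0.05215: V = √(2·4444·0.05196/(0.05215·4.049·1091)) = 1.416 m/s.
Q = V·A = 1.416·(π/4·0.05196²) = 0.003002 m³/s = 180.1 L/min.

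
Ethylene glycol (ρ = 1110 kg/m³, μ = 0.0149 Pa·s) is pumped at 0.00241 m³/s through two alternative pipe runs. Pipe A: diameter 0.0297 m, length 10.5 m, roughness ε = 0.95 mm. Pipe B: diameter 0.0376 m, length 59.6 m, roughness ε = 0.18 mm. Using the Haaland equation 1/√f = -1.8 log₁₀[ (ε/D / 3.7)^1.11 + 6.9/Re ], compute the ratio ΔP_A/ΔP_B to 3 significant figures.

ΔP_A/ΔP_B ≈ 0.882

Pipe A: V = Q/A = 0.00241/0.0006928 = 3.479 m/s; Re = 7697; ε/D = 0.032; Haaland → f = 0.06261; ΔP_A = f(L/D)(ρV²/2) = 1.487e+05 Pa.
Pipe B: V = Q/A = 0.00241/0.00111 = 2.17 m/s; Re = 6080; ε/D = 0.00479; Haaland → f = 0.04066; ΔP_B = f(L/D)(ρV²/2) = 1.685e+05 Pa.
ΔP_A/ΔP_B = 1.487e+05/1.685e+05 = 0.882.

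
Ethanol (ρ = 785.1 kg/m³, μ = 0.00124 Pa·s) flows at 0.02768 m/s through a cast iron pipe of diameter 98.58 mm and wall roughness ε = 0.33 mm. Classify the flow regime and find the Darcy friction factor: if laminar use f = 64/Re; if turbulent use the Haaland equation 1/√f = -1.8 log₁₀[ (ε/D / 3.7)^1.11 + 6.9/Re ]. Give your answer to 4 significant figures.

Re = ρVD/μ = 785.1·0.02768·0.09858/0.00124 = 1728.
Re < 2300 → laminar, so f = 64/Re = 0.03704 (roughness is irrelevant in laminar flow).

f ≈ 0.03704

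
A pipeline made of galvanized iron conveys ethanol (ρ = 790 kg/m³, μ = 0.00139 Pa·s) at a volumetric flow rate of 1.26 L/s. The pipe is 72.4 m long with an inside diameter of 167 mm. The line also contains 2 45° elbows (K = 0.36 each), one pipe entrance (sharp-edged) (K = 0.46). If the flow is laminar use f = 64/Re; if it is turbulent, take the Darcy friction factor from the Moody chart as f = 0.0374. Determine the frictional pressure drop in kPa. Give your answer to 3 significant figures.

Q = 1.26 L/s = 1.26/1000 = 0.00126 m³/s.
Cross-sectional area A = πD²/4 = π(0.167)²/4 = 0.0219 m²; mean velocity V = Q/A = 0.00126/0.0219 = 0.05752 m/s.
Reynolds number Re = ρVD/μ = 790 · 0.05752 · 0.167 / 0.00139 = 5460.
Re > 4000 → turbulent; use the Moody-chart value f = 0.0374.
Total minor-loss coefficient ΣK = 2·0.36 + 1·0.46 = 1.18.
ΔP = [f·L/D + ΣK]·(ρV²/2) = [0.0374·72.4/0.167 + 1.18]·(790·0.05752²/2) = [16.21 + 1.18]·1.307 = 22.74 Pa.
ΔP = 22.74 Pa = 0.0227 kPa.

ΔP ≈ 0.0227 kPa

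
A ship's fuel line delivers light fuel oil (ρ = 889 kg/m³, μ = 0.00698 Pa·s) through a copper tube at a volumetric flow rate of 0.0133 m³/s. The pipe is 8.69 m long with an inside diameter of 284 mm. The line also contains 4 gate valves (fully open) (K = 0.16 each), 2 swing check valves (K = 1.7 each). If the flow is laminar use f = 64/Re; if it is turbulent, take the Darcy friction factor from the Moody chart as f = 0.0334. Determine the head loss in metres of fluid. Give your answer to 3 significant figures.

h_f ≈ 0.0114 m

Cross-sectional area A = πD²/4 = π(0.284)²/4 = 0.06335 m²; mean velocity V = Q/A = 0.0133/0.06335 = 0.21 m/s.
Reynolds number Re = ρVD/μ = 889 · 0.21 · 0.284 / 0.00698 = 7594.
Re > 4000 → turbulent; use the Moody-chart value f = 0.0334.
Total minor-loss coefficient ΣK = 4·0.16 + 2·1.7 = 4.04.
ΔP = [f·L/D + ΣK]·(ρV²/2) = [0.0334·8.69/0.284 + 4.04]·(889·0.21²/2) = [1.022 + 4.04]·19.59 = 99.18 Pa.
Head loss h_f = ΔP/(ρg) = 99.18/(889·9.81) = 0.0114 m.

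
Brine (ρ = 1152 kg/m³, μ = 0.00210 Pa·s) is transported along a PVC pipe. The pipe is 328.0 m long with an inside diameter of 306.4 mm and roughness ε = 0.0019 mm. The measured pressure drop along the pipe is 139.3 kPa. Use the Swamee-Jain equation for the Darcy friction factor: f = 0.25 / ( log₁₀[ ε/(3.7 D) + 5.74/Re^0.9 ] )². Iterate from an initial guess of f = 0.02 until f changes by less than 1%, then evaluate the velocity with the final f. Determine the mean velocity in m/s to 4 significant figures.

Rearranging Darcy-Weisbach: V = √(2·ΔP·D/(f·L·ρ)). With ε/D = 1.9e-06/0.3064 = 6.2e-06, iterate starting from f = 0.02:
  f = 0.02 → V = √(2·1.393e+05·0.3064/(0.02·328·1152)) = 3.361 m/s; Re = ρVD/μ = 5.649e+05; f → 0.01292
  f = 0.01292 → V = 4.182 m/s; Re = 7.029e+05; f → 0.01245
  f = 0.01245 → V = 4.259 m/s; Re = 7.159e+05; f → 0.01241
Converged (Δf/f < 1%). With the final f = 0.01241: V = √(2·1.393e+05·0.3064/(0.01241·328·1152)) = 4.266 m/s.

V ≈ 4.266 m/s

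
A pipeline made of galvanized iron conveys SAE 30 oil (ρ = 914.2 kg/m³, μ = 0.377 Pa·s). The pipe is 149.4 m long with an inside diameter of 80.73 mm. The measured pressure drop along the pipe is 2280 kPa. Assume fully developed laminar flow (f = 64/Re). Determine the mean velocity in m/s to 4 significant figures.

For laminar flow, f = 64/Re with Re = ρVD/μ, so Darcy-Weisbach reduces to ΔP = 32μLV/D². Solving for V: V = ΔP·D²/(32μL) = 2.28e+06·(0.08073)²/(32·0.377·149.4) = 8.244 m/s.
Check: Re = ρVD/μ = 914.2·8.244·0.08073/0.377 = 1614 < 2300, so the laminar assumption holds.

V ≈ 8.244 m/s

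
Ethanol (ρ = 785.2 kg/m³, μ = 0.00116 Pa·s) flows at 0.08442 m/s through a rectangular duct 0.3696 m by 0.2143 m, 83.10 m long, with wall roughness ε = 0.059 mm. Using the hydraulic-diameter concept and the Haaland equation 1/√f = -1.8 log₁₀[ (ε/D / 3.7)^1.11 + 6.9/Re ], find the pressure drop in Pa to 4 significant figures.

ΔP ≈ 23.82 Pa

Hydraulic diameter D_h = 4A/P = 4·(0.3696·0.2143)/(2·(0.3696+0.2143)) = 0.3168/1.168 = 0.2713 m.
Re = ρVD_h/μ = 785.2·0.08442·0.2713/0.00116 = 1.55e+04.
ε/D_h = 5.9e-05/0.2713 = 0.000217; Haaland gives 1/√f = -1.8 log₁₀[2.01e-05+0.000445] = 5.998, so f = 0.02779.
ΔP = f(L/D_h)(ρV²/2) = 0.02779·83.1/0.2713·2.798 = 23.82 Pa.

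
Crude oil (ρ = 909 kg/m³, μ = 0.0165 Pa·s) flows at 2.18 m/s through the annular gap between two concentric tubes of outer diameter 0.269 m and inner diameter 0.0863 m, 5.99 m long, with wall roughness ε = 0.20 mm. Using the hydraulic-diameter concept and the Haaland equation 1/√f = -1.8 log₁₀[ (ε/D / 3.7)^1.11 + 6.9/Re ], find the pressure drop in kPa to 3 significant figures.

ΔP ≈ 1.93 kPa

Hydraulic diameter D_h = 4A/P = D_o - D_i = 0.269 - 0.0863 = 0.1827 m.
Re = ρVD_h/μ = 909·2.18·0.1827/0.0165 = 2.194e+04.
ε/D_h = 0.0002/0.1827 = 0.00109; Haaland gives 1/√f = -1.8 log₁₀[0.000121+0.000314] = 6.05, so f = 0.02732.
ΔP = f(L/D_h)(ρV²/2) = 0.02732·5.99/0.1827·2160 = 1935 Pa.
ΔP = 1.93 kPa.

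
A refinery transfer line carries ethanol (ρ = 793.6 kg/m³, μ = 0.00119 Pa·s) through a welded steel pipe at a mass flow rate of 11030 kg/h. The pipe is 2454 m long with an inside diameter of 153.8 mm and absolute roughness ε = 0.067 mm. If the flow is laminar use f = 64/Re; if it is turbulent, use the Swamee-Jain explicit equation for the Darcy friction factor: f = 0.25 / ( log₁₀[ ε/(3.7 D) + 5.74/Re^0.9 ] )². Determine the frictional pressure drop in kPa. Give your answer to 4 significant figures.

ΔP ≈ 7.243 kPa

ṁ = 11030 kg/h = 11030/3600 = 3.064 kg/s.
A = πD²/4 = π(0.1538)²/4 = 0.01858 m²; mean velocity V = ṁ/(ρA) = 3.064/(793.6 · 0.01858) = 0.2078 m/s.
Reynolds number Re = ρVD/μ = 793.6 · 0.2078 · 0.1538 / 0.00119 = 2.131e+04.
Re > 4000 → turbulent. Relative roughness ε/D = 6.7e-05/0.1538 = 0.000436. Swamee-Jain: f = 0.25/(log₁₀[0.000436/3.7 + 5.74/2.131e+04^0.9])² = 0.25/(log₁₀[0.000118 + 0.00073])² = 0.25/(-3.072)² = 0.02649.
Darcy-Weisbach: ΔP = f(L/D)(ρV²/2) = 0.02649·(2454/0.1538)·(793.6·0.2078²/2) = 0.02649·1.596e+04·17.14 = 7243 Pa.
ΔP = 7243 Pa = 7.243 kPa.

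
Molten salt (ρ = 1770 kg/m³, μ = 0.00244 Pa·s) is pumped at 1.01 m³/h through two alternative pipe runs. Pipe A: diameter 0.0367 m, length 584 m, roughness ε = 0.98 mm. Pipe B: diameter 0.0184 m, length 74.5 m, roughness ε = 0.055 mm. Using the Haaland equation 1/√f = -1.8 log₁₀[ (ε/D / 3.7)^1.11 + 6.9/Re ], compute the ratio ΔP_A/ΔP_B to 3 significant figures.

Pipe A: V = Q/A = 0.0002806/0.001058 = 0.2652 m/s; Re = 7061; ε/D = 0.0267; Haaland → f = 0.05905; ΔP_A = f(L/D)(ρV²/2) = 5.849e+04 Pa.
Pipe B: V = Q/A = 0.0002806/0.0002659 = 1.055 m/s; Re = 1.408e+04; ε/D = 0.00299; Haaland → f = 0.03283; ΔP_B = f(L/D)(ρV²/2) = 1.31e+05 Pa.
ΔP_A/ΔP_B = 5.849e+04/1.31e+05 = 0.447.

ΔP_A/ΔP_B ≈ 0.447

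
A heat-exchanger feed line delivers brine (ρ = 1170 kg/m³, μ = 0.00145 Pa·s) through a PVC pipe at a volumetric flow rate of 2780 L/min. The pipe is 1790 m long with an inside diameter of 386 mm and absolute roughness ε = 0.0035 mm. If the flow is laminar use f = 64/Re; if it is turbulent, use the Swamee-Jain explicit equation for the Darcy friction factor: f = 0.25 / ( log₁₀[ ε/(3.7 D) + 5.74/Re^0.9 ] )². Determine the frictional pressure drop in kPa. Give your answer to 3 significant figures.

ΔP ≈ 7.30 kPa

Q = 2780 L/min = 2780/60000 = 0.04633 m³/s.
Cross-sectional area A = πD²/4 = π(0.386)²/4 = 0.117 m²; mean velocity V = Q/A = 0.04633/0.117 = 0.3959 m/s.
Reynolds number Re = ρVD/μ = 1170 · 0.3959 · 0.386 / 0.00145 = 1.233e+05.
Re > 4000 → turbulent. Relative roughness ε/D = 3.5e-06/0.386 = 9.07e-06. Swamee-Jain: f = 0.25/(log₁₀[9.07e-06/3.7 + 5.74/1.233e+05^0.9])² = 0.25/(log₁₀[2.45e-06 + 0.00015])² = 0.25/(-3.816)² = 0.01717.
Darcy-Weisbach: ΔP = f(L/D)(ρV²/2) = 0.01717·(1790/0.386)·(1170·0.3959²/2) = 0.01717·4637·91.71 = 7301 Pa.
ΔP = 7301 Pa = 7.30 kPa.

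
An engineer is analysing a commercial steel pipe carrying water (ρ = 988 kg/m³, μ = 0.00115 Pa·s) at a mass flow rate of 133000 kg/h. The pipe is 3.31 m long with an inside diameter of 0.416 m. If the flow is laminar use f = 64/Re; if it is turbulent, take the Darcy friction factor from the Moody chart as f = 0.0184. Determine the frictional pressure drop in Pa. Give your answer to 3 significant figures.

ΔP ≈ 5.47 Pa

ṁ = 133000 kg/h = 133000/3600 = 36.94 kg/s.
A = πD²/4 = π(0.416)²/4 = 0.1359 m²; mean velocity V = ṁ/(ρA) = 36.94/(988 · 0.1359) = 0.2751 m/s.
Reynolds number Re = ρVD/μ = 988 · 0.2751 · 0.416 / 0.00115 = 9.833e+04.
Re > 4000 → turbulent; use the Moody-chart value f = 0.0184.
Darcy-Weisbach: ΔP = f(L/D)(ρV²/2) = 0.0184·(3.31/0.416)·(988·0.2751²/2) = 0.0184·7.957·37.39 = 5.474 Pa.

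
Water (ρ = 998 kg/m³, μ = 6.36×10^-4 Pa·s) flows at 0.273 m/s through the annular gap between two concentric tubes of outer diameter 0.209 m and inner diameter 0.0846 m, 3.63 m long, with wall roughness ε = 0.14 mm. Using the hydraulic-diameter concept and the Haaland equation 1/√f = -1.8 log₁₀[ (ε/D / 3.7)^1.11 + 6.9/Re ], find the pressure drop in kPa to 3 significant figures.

ΔP ≈ 0.0259 kPa

Hydraulic diameter D_h = 4A/P = D_o - D_i = 0.209 - 0.0846 = 0.1244 m.
Re = ρVD_h/μ = 998·0.273·0.1244/0.000636 = 5.329e+04.
ε/D_h = 0.00014/0.1244 = 0.00113; Haaland gives 1/√f = -1.8 log₁₀[0.000125+0.000129] = 6.47, so f = 0.02389.
ΔP = f(L/D_h)(ρV²/2) = 0.02389·3.63/0.1244·37.19 = 25.92 Pa.
ΔP = 0.0259 kPa.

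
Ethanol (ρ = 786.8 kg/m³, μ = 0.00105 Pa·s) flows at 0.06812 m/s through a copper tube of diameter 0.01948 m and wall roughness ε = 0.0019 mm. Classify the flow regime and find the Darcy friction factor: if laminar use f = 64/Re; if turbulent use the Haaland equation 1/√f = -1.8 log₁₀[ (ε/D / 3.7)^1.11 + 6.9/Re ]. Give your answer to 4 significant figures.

f ≈ 0.06436

Re = ρVD/μ = 786.8·0.06812·0.01948/0.00105 = 994.3.
Re < 2300 → laminar, so f = 64/Re = 0.06436 (roughness is irrelevant in laminar flow).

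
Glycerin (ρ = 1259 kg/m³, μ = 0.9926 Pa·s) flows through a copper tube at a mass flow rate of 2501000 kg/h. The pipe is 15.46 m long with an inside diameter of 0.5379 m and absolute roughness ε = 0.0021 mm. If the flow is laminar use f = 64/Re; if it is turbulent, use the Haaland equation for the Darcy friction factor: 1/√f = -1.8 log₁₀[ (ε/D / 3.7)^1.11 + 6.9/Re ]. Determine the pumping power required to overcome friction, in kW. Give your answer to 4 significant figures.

P ≈ 2.274 kW

ṁ = 2501000 kg/h = 2501000/3600 = 694.7 kg/s.
A = πD²/4 = π(0.5379)²/4 = 0.2272 m²; mean velocity V = ṁ/(ρA) = 694.7/(1259 · 0.2272) = 2.428 m/s.
Reynolds number Re = ρVD/μ = 1259 · 2.428 · 0.5379 / 0.993 = 1657.
Re < 2300 → laminar flow, so f = 64/Re = 64/1657 = 0.03863 (the turbulent correlation is not needed).
Darcy-Weisbach: ΔP = f(L/D)(ρV²/2) = 0.03863·(15.46/0.5379)·(1259·2.428²/2) = 0.03863·28.74·3712 = 4121 Pa.
Q = ṁ/ρ = 694.7/1259 = 0.5518 m³/s.
Pumping power P = QΔP = 0.5518·4121 = 2274.1 W = 2.274 kW.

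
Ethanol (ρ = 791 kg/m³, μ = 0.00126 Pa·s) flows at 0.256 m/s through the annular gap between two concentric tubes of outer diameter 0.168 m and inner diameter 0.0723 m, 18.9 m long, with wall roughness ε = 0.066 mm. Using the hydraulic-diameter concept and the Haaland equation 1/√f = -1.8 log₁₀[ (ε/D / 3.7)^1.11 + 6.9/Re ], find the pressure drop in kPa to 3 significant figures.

Hydraulic diameter D_h = 4A/P = D_o - D_i = 0.168 - 0.0723 = 0.0957 m.
Re = ρVD_h/μ = 791·0.256·0.0957/0.00126 = 1.538e+04.
ε/D_h = 6.6e-05/0.0957 = 0.00069; Haaland gives 1/√f = -1.8 log₁₀[7.25e-05+0.000449] = 5.91, so f = 0.02863.
ΔP = f(L/D_h)(ρV²/2) = 0.02863·18.9/0.0957·25.92 = 146.6 Pa.
ΔP = 0.147 kPa.

ΔP ≈ 0.147 kPa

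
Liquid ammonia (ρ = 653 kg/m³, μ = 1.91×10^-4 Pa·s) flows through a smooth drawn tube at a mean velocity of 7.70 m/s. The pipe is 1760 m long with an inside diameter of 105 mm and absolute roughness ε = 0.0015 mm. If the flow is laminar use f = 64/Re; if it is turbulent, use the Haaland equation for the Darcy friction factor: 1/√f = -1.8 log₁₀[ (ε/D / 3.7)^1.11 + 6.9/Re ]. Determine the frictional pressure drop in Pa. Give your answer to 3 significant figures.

ΔP ≈ 3.36×10^6 Pa

Reynolds number Re = ρVD/μ = 653 · 7.7 · 0.105 / 0.000191 = 2.764e+06.
Re > 4000 → turbulent. Relative roughness ε/D = 1.5e-06/0.105 = 1.43e-05. Haaland: 1/√f = -1.8 log₁₀[(1.43e-05/3.7)^1.11 + 6.9/2.764e+06] = -1.8 log₁₀[9.8e-07 + 2.5e-06] = 9.826, so f = 0.01036.
Darcy-Weisbach: ΔP = f(L/D)(ρV²/2) = 0.01036·(1760/0.105)·(653·7.7²/2) = 0.01036·1.676e+04·1.936e+04 = 3.361e+06 Pa.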